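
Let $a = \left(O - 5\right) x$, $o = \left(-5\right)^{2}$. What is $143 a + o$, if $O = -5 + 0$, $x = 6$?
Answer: $-8555$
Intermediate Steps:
$o = 25$
$O = -5$
$a = -60$ ($a = \left(-5 - 5\right) 6 = \left(-10\right) 6 = -60$)
$143 a + o = 143 \left(-60\right) + 25 = -8580 + 25 = -8555$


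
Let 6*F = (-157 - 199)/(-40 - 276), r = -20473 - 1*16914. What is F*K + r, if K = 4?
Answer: -8860541/237 ≈ -37386.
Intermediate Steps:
r = -37387 (r = -20473 - 16914 = -37387)
F = 89/474 (F = ((-157 - 199)/(-40 - 276))/6 = (-356/(-316))/6 = (-356*(-1/316))/6 = (1/6)*(89/79) = 89/474 ≈ 0.18776)
F*K + r = (89/474)*4 - 37387 = 178/237 - 37387 = -8860541/237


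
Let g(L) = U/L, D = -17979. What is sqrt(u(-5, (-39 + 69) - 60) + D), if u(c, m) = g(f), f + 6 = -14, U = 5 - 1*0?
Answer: I*sqrt(71917)/2 ≈ 134.09*I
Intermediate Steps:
U = 5 (U = 5 + 0 = 5)
f = -20 (f = -6 - 14 = -20)
g(L) = 5/L
u(c, m) = -1/4 (u(c, m) = 5/(-20) = 5*(-1/20) = -1/4)
sqrt(u(-5, (-39 + 69) - 60) + D) = sqrt(-1/4 - 17979) = sqrt(-71917/4) = I*sqrt(71917)/2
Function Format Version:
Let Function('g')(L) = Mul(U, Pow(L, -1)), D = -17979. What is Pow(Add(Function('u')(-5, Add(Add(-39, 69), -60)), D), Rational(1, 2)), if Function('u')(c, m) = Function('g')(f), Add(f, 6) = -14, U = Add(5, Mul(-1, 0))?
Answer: Mul(Rational(1, 2), I, Pow(71917, Rational(1, 2))) ≈ Mul(134.09, I)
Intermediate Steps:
U = 5 (U = Add(5, 0) = 5)
f = -20 (f = Add(-6, -14) = -20)
Function('g')(L) = Mul(5, Pow(L, -1))
Function('u')(c, m) = Rational(-1, 4) (Function('u')(c, m) = Mul(5, Pow(-20, -1)) = Mul(5, Rational(-1, 20)) = Rational(-1, 4))
Pow(Add(Function('u')(-5, Add(Add(-39, 69), -60)), D), Rational(1, 2)) = Pow(Add(Rational(-1, 4), -17979), Rational(1, 2)) = Pow(Rational(-71917, 4), Rational(1, 2)) = Mul(Rational(1, 2), I, Pow(71917, Rational(1, 2)))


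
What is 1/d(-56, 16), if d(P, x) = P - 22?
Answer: -1/78 ≈ -0.012821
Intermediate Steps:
d(P, x) = -22 + P
1/d(-56, 16) = 1/(-22 - 56) = 1/(-78) = -1/78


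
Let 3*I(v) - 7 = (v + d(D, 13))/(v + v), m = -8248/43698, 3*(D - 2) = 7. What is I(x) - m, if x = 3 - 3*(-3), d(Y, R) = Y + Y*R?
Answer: 2777627/786564 ≈ 3.5313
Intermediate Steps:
D = 13/3 (D = 2 + (⅓)*7 = 2 + 7/3 = 13/3 ≈ 4.3333)
d(Y, R) = Y + R*Y
m = -4124/21849 (m = -8248*1/43698 = -4124/21849 ≈ -0.18875)
x = 12 (x = 3 + 9 = 12)
I(v) = 7/3 + (182/3 + v)/(6*v) (I(v) = 7/3 + ((v + 13*(1 + 13)/3)/(v + v))/3 = 7/3 + ((v + (13/3)*14)/((2*v)))/3 = 7/3 + ((v + 182/3)*(1/(2*v)))/3 = 7/3 + ((182/3 + v)*(1/(2*v)))/3 = 7/3 + ((182/3 + v)/(2*v))/3 = 7/3 + (182/3 + v)/(6*v))
I(x) - m = (1/18)*(182 + 45*12)/12 - 1*(-4124/21849) = (1/18)*(1/12)*(182 + 540) + 4124/21849 = (1/18)*(1/12)*722 + 4124/21849 = 361/108 + 4124/21849 = 2777627/786564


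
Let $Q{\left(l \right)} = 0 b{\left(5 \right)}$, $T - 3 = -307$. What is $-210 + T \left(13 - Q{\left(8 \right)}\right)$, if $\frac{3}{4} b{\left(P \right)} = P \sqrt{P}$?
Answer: $-4162$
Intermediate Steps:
$b{\left(P \right)} = \frac{4 P^{\frac{3}{2}}}{3}$ ($b{\left(P \right)} = \frac{4 P \sqrt{P}}{3} = \frac{4 P^{\frac{3}{2}}}{3}$)
$T = -304$ ($T = 3 - 307 = -304$)
$Q{\left(l \right)} = 0$ ($Q{\left(l \right)} = 0 \frac{4 \cdot 5^{\frac{3}{2}}}{3} = 0 \frac{4 \cdot 5 \sqrt{5}}{3} = 0 \frac{20 \sqrt{5}}{3} = 0$)
$-210 + T \left(13 - Q{\left(8 \right)}\right) = -210 - 304 \left(13 - 0\right) = -210 - 304 \left(13 + 0\right) = -210 - 3952 = -4162$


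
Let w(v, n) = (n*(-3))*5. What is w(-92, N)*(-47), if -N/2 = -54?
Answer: 76140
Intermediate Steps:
N = 108 (N = -2*(-54) = 108)
w(v, n) = -15*n (w(v, n) = -3*n*5 = -15*n)
w(-92, N)*(-47) = -15*108*(-47) = -1620*(-47) = 76140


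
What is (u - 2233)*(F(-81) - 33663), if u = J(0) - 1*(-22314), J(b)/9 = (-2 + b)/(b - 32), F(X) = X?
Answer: -677632245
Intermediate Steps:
J(b) = 9*(-2 + b)/(-32 + b) (J(b) = 9*((-2 + b)/(b - 32)) = 9*((-2 + b)/(-32 + b)) = 9*(-2 + b)/(-32 + b))
u = 357033/16 (u = 9*(-2 + 0)/(-32 + 0) - 1*(-22314) = 9*(-2)/(-32) + 22314 = 9*(-1/32)*(-2) + 22314 = 9/16 + 22314 = 357033/16 ≈ 22315.)
(u - 2233)*(F(-81) - 33663) = (357033/16 - 2233)*(-81 - 33663) = (321305/16)*(-33744) = -677632245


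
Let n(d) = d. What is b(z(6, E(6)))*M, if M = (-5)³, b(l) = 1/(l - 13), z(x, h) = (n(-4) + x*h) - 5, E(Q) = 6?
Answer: -125/14 ≈ -8.9286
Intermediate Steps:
z(x, h) = -9 + h*x (z(x, h) = (-4 + x*h) - 5 = (-4 + h*x) - 5 = -9 + h*x)
b(l) = 1/(-13 + l)
M = -125
b(z(6, E(6)))*M = -125/(-13 + (-9 + 6*6)) = -125/(-13 + (-9 + 36)) = -125/(-13 + 27) = -125/14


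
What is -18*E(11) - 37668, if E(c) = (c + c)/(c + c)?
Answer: -37686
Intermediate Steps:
E(c) = 1 (E(c) = (2*c)/((2*c)) = (2*c)*(1/(2*c)) = 1)
-18*E(11) - 37668 = -18*1 - 37668 = -18 - 37668 = -37686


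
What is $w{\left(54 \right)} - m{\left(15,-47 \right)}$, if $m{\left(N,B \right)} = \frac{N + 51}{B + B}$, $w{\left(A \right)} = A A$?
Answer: $\frac{137085}{47} \approx 2916.7$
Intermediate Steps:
$w{\left(A \right)} = A^{2}$
$m{\left(N,B \right)} = \frac{51 + N}{2 B}$
$w{\left(54 \right)} - m{\left(15,-47 \right)} = 54^{2} - \frac{51 + 15}{2 \left(-47\right)} = 2916 - \frac{1}{2} \left(- \frac{1}{47}\right) 66 = 2916 - - \frac{33}{47} = 2916 + \frac{33}{47} = \frac{137085}{47}$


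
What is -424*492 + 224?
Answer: -208384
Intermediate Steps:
-424*492 + 224 = -208608 + 224 = -208384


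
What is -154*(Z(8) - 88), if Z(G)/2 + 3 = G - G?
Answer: 14476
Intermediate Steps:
Z(G) = -6 (Z(G) = -6 + 2*(G - G) = -6 + 2*0 = -6 + 0 = -6)
-154*(Z(8) - 88) = -154*(-6 - 88) = -154*(-94) = 14476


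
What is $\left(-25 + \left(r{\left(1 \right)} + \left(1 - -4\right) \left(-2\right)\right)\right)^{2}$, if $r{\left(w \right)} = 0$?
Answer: $1225$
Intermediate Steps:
$\left(-25 + \left(r{\left(1 \right)} + \left(1 - -4\right) \left(-2\right)\right)\right)^{2} = \left(-25 + \left(0 + \left(1 - -4\right) \left(-2\right)\right)\right)^{2} = \left(-25 + \left(0 + \left(1 + 4\right) \left(-2\right)\right)\right)^{2} = \left(-25 + \left(0 + 5 \left(-2\right)\right)\right)^{2} = \left(-25 + \left(0 - 10\right)\right)^{2} = \left(-25 - 10\right)^{2} = \left(-35\right)^{2} = 1225$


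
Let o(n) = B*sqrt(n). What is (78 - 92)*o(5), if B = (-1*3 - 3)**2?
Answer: -504*sqrt(5) ≈ -1127.0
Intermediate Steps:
B = 36 (B = (-3 - 3)**2 = (-6)**2 = 36)
o(n) = 36*sqrt(n)
(78 - 92)*o(5) = (78 - 92)*(36*sqrt(5)) = -504*sqrt(5)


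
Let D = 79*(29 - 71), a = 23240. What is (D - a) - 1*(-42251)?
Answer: 15693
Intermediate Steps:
D = -3318 (D = 79*(-42) = -3318)
(D - a) - 1*(-42251) = (-3318 - 1*23240) - 1*(-42251) = (-3318 - 23240) + 42251 = -26558 + 42251 = 15693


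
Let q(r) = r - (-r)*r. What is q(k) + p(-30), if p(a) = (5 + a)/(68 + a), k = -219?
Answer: 1814171/38 ≈ 47741.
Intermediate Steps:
p(a) = (5 + a)/(68 + a)
q(r) = r + r**2 (q(r) = r - (-1)*r**2 = r + r**2)
q(k) + p(-30) = -219*(1 - 219) + (5 - 30)/(68 - 30) = -219*(-218) - 25/38 = 47742 + (1/38)*(-25) = 47742 - 25/38 = 1814171/38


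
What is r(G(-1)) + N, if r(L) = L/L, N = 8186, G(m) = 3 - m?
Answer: 8187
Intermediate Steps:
r(L) = 1
r(G(-1)) + N = 1 + 8186 = 8187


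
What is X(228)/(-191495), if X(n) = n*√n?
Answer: -456*√57/191495 ≈ -0.017978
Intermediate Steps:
X(n) = n^(3/2)
X(228)/(-191495) = 228^(3/2)/(-191495) = (456*√57)*(-1/191495) = -456*√57/191495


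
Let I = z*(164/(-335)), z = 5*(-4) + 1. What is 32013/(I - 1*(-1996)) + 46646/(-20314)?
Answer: 13322777441/974746976 ≈ 13.668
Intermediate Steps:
z = -19 (z = -20 + 1 = -19)
I = 3116/335 (I = -3116/(-335) = -3116*(-1)/335 = -19*(-164/335) = 3116/335 ≈ 9.3015)
32013/(I - 1*(-1996)) + 46646/(-20314) = 32013/(3116/335 - 1*(-1996)) + 46646/(-20314) = 32013/(3116/335 + 1996) + 46646*(-1/20314) = 32013/(671776/335) - 23323/10157 = 32013*(335/671776) - 23323/10157 = 10724355/671776 - 23323/10157 = 13322777441/974746976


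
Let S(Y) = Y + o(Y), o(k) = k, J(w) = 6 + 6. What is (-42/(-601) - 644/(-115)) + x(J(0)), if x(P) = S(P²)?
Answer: 882478/3005 ≈ 293.67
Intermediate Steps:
J(w) = 12
S(Y) = 2*Y (S(Y) = Y + Y = 2*Y)
x(P) = 2*P²
(-42/(-601) - 644/(-115)) + x(J(0)) = (-42/(-601) - 644/(-115)) + 2*12² = (-42*(-1/601) - 644*(-1/115)) + 2*144 = (42/601 + 28/5) + 288 = 17038/3005 + 288 = 882478/3005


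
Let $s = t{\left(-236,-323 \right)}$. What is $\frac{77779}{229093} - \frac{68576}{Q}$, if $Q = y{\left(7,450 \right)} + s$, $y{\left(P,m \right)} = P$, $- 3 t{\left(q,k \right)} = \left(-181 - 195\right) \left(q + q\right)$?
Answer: $\frac{60932806033}{40652781943} \approx 1.4989$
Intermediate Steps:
$t{\left(q,k \right)} = \frac{752 q}{3}$ ($t{\left(q,k \right)} = - \frac{\left(-181 - 195\right) \left(q + q\right)}{3} = - \frac{\left(-376\right) 2 q}{3} = - \frac{\left(-752\right) q}{3} = \frac{752 q}{3}$)
$s = - \frac{177472}{3}$ ($s = \frac{752}{3} \left(-236\right) = - \frac{177472}{3} \approx -59157.0$)
$Q = - \frac{177451}{3}$ ($Q = 7 - \frac{177472}{3} = - \frac{177451}{3} \approx -59150.0$)
$\frac{77779}{229093} - \frac{68576}{Q} = \frac{77779}{229093} - \frac{68576}{- \frac{177451}{3}} = 77779 \cdot \frac{1}{229093} - - \frac{205728}{177451} = \frac{77779}{229093} + \frac{205728}{177451} = \frac{60932806033}{40652781943}$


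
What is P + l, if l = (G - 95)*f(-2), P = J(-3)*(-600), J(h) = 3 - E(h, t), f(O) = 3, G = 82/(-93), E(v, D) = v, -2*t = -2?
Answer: -120517/31 ≈ -3887.6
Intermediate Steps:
t = 1 (t = -1/2*(-2) = 1)
G = -82/93 (G = 82*(-1/93) = -82/93 ≈ -0.88172)
J(h) = 3 - h
P = -3600 (P = (3 - 1*(-3))*(-600) = (3 + 3)*(-600) = 6*(-600) = -3600)
l = -8917/31 (l = (-82/93 - 95)*3 = -8917/93*3 = -8917/31 ≈ -287.65)
P + l = -3600 - 8917/31 = -120517/31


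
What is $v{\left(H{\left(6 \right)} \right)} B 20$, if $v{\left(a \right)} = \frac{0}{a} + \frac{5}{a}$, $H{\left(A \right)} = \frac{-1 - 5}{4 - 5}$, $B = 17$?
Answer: $\frac{850}{3} \approx 283.33$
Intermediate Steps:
$H{\left(A \right)} = 6$ ($H{\left(A \right)} = - \frac{6}{-1} = \left(-6\right) \left(-1\right) = 6$)
$v{\left(a \right)} = \frac{5}{a}$ ($v{\left(a \right)} = 0 + \frac{5}{a} = \frac{5}{a}$)
$v{\left(H{\left(6 \right)} \right)} B 20 = \frac{5}{6} \cdot 17 \cdot 20 = \frac{85}{6} \cdot 20 = \frac{850}{3}$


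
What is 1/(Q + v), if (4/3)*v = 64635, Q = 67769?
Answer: 4/464981 ≈ 8.6025e-6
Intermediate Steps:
v = 193905/4 (v = (¾)*64635 = 193905/4 ≈ 48476.)
1/(Q + v) = 1/(67769 + 193905/4) = 1/(464981/4) = 4/464981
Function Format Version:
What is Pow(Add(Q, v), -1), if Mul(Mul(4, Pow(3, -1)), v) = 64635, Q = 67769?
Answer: Rational(4, 464981) ≈ 8.6025e-6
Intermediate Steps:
v = Rational(193905, 4) (v = Mul(Rational(3, 4), 64635) = Rational(193905, 4) ≈ 48476.)
Pow(Add(Q, v), -1) = Pow(Add(67769, Rational(193905, 4)), -1) = Pow(Rational(464981, 4), -1) = Rational(4, 464981)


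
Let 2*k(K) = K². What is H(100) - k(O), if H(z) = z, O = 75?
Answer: -5425/2 ≈ -2712.5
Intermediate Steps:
k(K) = K²/2
H(100) - k(O) = 100 - 75²/2 = 100 - 5625/2 = -5425/2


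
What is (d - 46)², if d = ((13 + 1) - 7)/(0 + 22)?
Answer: 1010025/484 ≈ 2086.8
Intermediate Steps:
d = 7/22 (d = (14 - 7)/22 = 7*(1/22) = 7/22 ≈ 0.31818)
(d - 46)² = (7/22 - 46)² = (-1005/22)² = 1010025/484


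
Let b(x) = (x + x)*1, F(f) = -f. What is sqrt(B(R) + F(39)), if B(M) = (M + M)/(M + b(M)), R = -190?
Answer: I*sqrt(345)/3 ≈ 6.1914*I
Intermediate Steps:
b(x) = 2*x (b(x) = (2*x)*1 = 2*x)
B(M) = 2/3 (B(M) = (M + M)/(M + 2*M) = (2*M)/((3*M)) = (2*M)*(1/(3*M)) = 2/3)
sqrt(B(R) + F(39)) = sqrt(2/3 - 1*39) = sqrt(2/3 - 39) = sqrt(-115/3) = I*sqrt(345)/3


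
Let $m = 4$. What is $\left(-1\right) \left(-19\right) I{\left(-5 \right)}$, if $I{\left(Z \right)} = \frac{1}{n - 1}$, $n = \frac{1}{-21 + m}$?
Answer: $- \frac{323}{18} \approx -17.944$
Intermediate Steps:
$n = - \frac{1}{17}$ ($n = \frac{1}{-21 + 4} = \frac{1}{-17} = - \frac{1}{17} \approx -0.058824$)
$I{\left(Z \right)} = - \frac{17}{18}$ ($I{\left(Z \right)} = \frac{1}{- \frac{1}{17} - 1} = \frac{1}{- \frac{18}{17}} = - \frac{17}{18}$)
$\left(-1\right) \left(-19\right) I{\left(-5 \right)} = \left(-1\right) \left(-19\right) \left(- \frac{17}{18}\right) = 19 \left(- \frac{17}{18}\right) = - \frac{323}{18}$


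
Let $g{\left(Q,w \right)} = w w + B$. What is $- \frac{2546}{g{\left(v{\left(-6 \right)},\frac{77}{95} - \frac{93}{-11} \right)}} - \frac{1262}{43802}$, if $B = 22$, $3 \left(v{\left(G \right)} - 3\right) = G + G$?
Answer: $- \frac{30482782585472}{1289593013137} \approx -23.638$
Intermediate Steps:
$v{\left(G \right)} = 3 + \frac{2 G}{3}$ ($v{\left(G \right)} = 3 + \frac{G + G}{3} = 3 + \frac{2 G}{3}$)
$g{\left(Q,w \right)} = 22 + w^{2}$ ($g{\left(Q,w \right)} = w w + 22 = w^{2} + 22 = 22 + w^{2}$)
$- \frac{2546}{g{\left(v{\left(-6 \right)},\frac{77}{95} - \frac{93}{-11} \right)}} - \frac{1262}{43802} = - \frac{2546}{22 + \left(\frac{77}{95} - \frac{93}{-11}\right)^{2}} - \frac{1262}{43802} = - \frac{2546}{22 + \left(77 \cdot \frac{1}{95} - - \frac{93}{11}\right)^{2}} - \frac{631}{21901} = - \frac{2546}{22 + \left(\frac{77}{95} + \frac{93}{11}\right)^{2}} - \frac{631}{21901} = - \frac{2546}{22 + \left(\frac{9682}{1045}\right)^{2}} - \frac{631}{21901} = - \frac{2546}{22 + \frac{93741124}{1092025}} - \frac{631}{21901} = - \frac{2546}{\frac{117765674}{1092025}} - \frac{631}{21901} = \left(-2546\right) \frac{1092025}{117765674} - \frac{631}{21901} = - \frac{1390147825}{58882837} - \frac{631}{21901} = - \frac{30482782585472}{1289593013137}$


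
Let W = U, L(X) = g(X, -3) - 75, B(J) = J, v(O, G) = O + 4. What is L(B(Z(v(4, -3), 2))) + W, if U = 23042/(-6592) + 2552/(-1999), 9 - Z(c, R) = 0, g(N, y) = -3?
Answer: -545360783/6588704 ≈ -82.772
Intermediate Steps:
v(O, G) = 4 + O
Z(c, R) = 9 (Z(c, R) = 9 - 1*0 = 9 + 0 = 9)
U = -31441871/6588704 (U = 23042*(-1/6592) + 2552*(-1/1999) = -11521/3296 - 2552/1999 = -31441871/6588704 ≈ -4.7721)
L(X) = -78 (L(X) = -3 - 75 = -78)
W = -31441871/6588704 ≈ -4.7721
L(B(Z(v(4, -3), 2))) + W = -78 - 31441871/6588704 = -545360783/6588704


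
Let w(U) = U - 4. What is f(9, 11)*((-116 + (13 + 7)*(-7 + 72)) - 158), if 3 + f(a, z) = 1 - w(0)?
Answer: 2052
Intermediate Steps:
w(U) = -4 + U
f(a, z) = 2 (f(a, z) = -3 + (1 - (-4 + 0)) = -3 + (1 - 1*(-4)) = -3 + (1 + 4) = -3 + 5 = 2)
f(9, 11)*((-116 + (13 + 7)*(-7 + 72)) - 158) = 2*((-116 + (13 + 7)*(-7 + 72)) - 158) = 2*((-116 + 20*65) - 158) = 2*((-116 + 1300) - 158) = 2*(1184 - 158) = 2*1026 = 2052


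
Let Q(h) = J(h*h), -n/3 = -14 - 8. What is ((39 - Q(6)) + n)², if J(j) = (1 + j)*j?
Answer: 1505529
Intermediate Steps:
n = 66 (n = -3*(-14 - 8) = -3*(-22) = 66)
J(j) = j*(1 + j)
Q(h) = h²*(1 + h²) (Q(h) = (h*h)*(1 + h*h) = h²*(1 + h²))
((39 - Q(6)) + n)² = ((39 - (6² + 6⁴)) + 66)² = ((39 - (36 + 1296)) + 66)² = ((39 - 1*1332) + 66)² = ((39 - 1332) + 66)² = (-1293 + 66)² = (-1227)² = 1505529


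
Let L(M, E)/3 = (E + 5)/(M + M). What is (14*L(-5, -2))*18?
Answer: -1134/5 ≈ -226.80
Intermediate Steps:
L(M, E) = 3*(5 + E)/(2*M) (L(M, E) = 3*((E + 5)/(M + M)) = 3*((5 + E)/((2*M))) = 3*((5 + E)*(1/(2*M))) = 3*((5 + E)/(2*M)) = 3*(5 + E)/(2*M))
(14*L(-5, -2))*18 = (14*((3/2)*(5 - 2)/(-5)))*18 = (14*((3/2)*(-⅕)*3))*18 = (14*(-9/10))*18 = -63/5*18 = -1134/5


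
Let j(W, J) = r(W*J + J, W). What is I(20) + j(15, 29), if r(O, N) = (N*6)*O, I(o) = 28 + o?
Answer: 41808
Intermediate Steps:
r(O, N) = 6*N*O (r(O, N) = (6*N)*O = 6*N*O)
j(W, J) = 6*W*(J + J*W) (j(W, J) = 6*W*(W*J + J) = 6*W*(J*W + J) = 6*W*(J + J*W))
I(20) + j(15, 29) = (28 + 20) + 6*29*15*(1 + 15) = 48 + 6*29*15*16 = 48 + 41760 = 41808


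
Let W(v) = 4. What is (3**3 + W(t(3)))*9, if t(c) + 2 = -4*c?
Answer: 279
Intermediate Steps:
t(c) = -2 - 4*c
(3**3 + W(t(3)))*9 = (3**3 + 4)*9 = (27 + 4)*9 = 31*9 = 279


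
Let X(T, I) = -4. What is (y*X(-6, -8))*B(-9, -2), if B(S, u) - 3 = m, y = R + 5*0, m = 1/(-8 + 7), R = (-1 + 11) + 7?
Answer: -136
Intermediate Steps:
R = 17 (R = 10 + 7 = 17)
m = -1 (m = 1/(-1) = -1)
y = 17 (y = 17 + 5*0 = 17 + 0 = 17)
B(S, u) = 2 (B(S, u) = 3 - 1 = 2)
(y*X(-6, -8))*B(-9, -2) = (17*(-4))*2 = -68*2 = -136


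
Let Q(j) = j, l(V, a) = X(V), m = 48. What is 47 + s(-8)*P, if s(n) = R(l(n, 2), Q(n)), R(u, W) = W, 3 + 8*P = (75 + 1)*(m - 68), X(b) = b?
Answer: 1570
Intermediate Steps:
l(V, a) = V
P = -1523/8 (P = -3/8 + ((75 + 1)*(48 - 68))/8 = -3/8 + (76*(-20))/8 = -3/8 + (⅛)*(-1520) = -3/8 - 190 = -1523/8 ≈ -190.38)
s(n) = n
47 + s(-8)*P = 47 - 8*(-1523/8) = 47 + 1523 = 1570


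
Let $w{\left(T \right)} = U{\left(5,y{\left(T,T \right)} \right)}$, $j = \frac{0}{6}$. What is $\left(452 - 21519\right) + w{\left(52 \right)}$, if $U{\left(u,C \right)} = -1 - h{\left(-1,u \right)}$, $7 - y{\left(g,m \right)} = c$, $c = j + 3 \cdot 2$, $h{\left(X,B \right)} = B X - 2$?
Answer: $-21061$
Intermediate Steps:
$j = 0$ ($j = 0 \cdot \frac{1}{6} = 0$)
$h{\left(X,B \right)} = -2 + B X$
$c = 6$ ($c = 0 + 3 \cdot 2 = 0 + 6 = 6$)
$y{\left(g,m \right)} = 1$ ($y{\left(g,m \right)} = 7 - 6 = 1$)
$U{\left(u,C \right)} = 1 + u$ ($U{\left(u,C \right)} = -1 - \left(-2 + u \left(-1\right)\right) = -1 - \left(-2 - u\right) = -1 + \left(2 + u\right) = 1 + u$)
$w{\left(T \right)} = 6$ ($w{\left(T \right)} = 1 + 5 = 6$)
$\left(452 - 21519\right) + w{\left(52 \right)} = \left(452 - 21519\right) + 6 = -21067 + 6 = -21061$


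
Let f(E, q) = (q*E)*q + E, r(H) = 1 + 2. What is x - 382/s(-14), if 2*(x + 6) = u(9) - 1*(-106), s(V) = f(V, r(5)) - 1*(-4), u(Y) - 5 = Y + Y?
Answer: 4169/68 ≈ 61.309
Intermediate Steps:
r(H) = 3
u(Y) = 5 + 2*Y (u(Y) = 5 + (Y + Y) = 5 + 2*Y)
f(E, q) = E + E*q**2 (f(E, q) = (E*q)*q + E = E*q**2 + E = E + E*q**2)
s(V) = 4 + 10*V (s(V) = V*(1 + 3**2) - 1*(-4) = V*(1 + 9) + 4 = V*10 + 4 = 10*V + 4 = 4 + 10*V)
x = 117/2 (x = -6 + ((5 + 2*9) - 1*(-106))/2 = -6 + ((5 + 18) + 106)/2 = -6 + (23 + 106)/2 = -6 + (1/2)*129 = -6 + 129/2 = 117/2 ≈ 58.500)
x - 382/s(-14) = 117/2 - 382/(4 + 10*(-14)) = 117/2 - 382/(4 - 140) = 117/2 - 382/(-136) = 117/2 - 382*(-1)/136 = 117/2 - 1*(-191/68) = 117/2 + 191/68 = 4169/68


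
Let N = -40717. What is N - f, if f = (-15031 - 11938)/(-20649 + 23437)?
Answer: -113492027/2788 ≈ -40707.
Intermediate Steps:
f = -26969/2788 ≈ -9.6732
N - f = -40717 - 1*(-26969/2788) = -40717 + 26969/2788 = -113492027/2788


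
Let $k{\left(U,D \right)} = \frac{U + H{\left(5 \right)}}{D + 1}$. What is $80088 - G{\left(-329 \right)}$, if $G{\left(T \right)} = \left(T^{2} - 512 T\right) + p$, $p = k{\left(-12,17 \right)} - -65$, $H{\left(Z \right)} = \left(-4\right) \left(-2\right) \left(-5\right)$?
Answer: $- \frac{1769968}{9} \approx -1.9666 \cdot 10^{5}$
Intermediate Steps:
$H{\left(Z \right)} = -40$ ($H{\left(Z \right)} = 8 \left(-5\right) = -40$)
$k{\left(U,D \right)} = \frac{-40 + U}{1 + D}$ ($k{\left(U,D \right)} = \frac{U - 40}{D + 1} = \frac{-40 + U}{1 + D}$)
$p = \frac{559}{9}$ ($p = \frac{-40 - 12}{1 + 17} - -65 = \frac{1}{18} \left(-52\right) + 65 = - \frac{26}{9} + 65 = \frac{559}{9} \approx 62.111$)
$G{\left(T \right)} = \frac{559}{9} + T^{2} - 512 T$ ($G{\left(T \right)} = \left(T^{2} - 512 T\right) + \frac{559}{9} = \frac{559}{9} + T^{2} - 512 T$)
$80088 - G{\left(-329 \right)} = 80088 - \left(\frac{559}{9} + \left(-329\right)^{2} - -168448\right) = 80088 - \left(\frac{559}{9} + 108241 + 168448\right) = 80088 - \frac{2490760}{9} = - \frac{1769968}{9}$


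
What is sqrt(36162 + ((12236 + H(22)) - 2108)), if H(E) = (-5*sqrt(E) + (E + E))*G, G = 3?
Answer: sqrt(46422 - 15*sqrt(22)) ≈ 215.29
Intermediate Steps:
H(E) = -15*sqrt(E) + 6*E (H(E) = (-5*sqrt(E) + (E + E))*3 = (-5*sqrt(E) + 2*E)*3 = -15*sqrt(E) + 6*E)
sqrt(36162 + ((12236 + H(22)) - 2108)) = sqrt(36162 + ((12236 + (-15*sqrt(22) + 6*22)) - 2108)) = sqrt(36162 + ((12236 + (-15*sqrt(22) + 132)) - 2108)) = sqrt(36162 + ((12236 + (132 - 15*sqrt(22))) - 2108)) = sqrt(36162 + ((12368 - 15*sqrt(22)) - 2108)) = sqrt(36162 + (10260 - 15*sqrt(22))) = sqrt(46422 - 15*sqrt(22))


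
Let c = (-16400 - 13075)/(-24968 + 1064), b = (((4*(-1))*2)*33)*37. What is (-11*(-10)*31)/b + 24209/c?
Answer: 28548294551/1454100 ≈ 19633.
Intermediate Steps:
b = -9768 (b = (-4*2*33)*37 = -8*33*37 = -264*37 = -9768)
c = 3275/2656 (c = -29475/(-23904) = -29475*(-1/23904) = 3275/2656 ≈ 1.2331)
(-11*(-10)*31)/b + 24209/c = (-11*(-10)*31)/(-9768) + 24209/(3275/2656) = (110*31)*(-1/9768) + 24209*(2656/3275) = 3410*(-1/9768) + 64299104/3275 = -155/444 + 64299104/3275 = 28548294551/1454100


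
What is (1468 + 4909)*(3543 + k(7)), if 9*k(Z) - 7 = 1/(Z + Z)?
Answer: 45197443/2 ≈ 2.2599e+7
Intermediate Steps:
k(Z) = 7/9 + 1/(18*Z) (k(Z) = 7/9 + 1/(9*(Z + Z)) = 7/9 + 1/(9*((2*Z))) = 7/9 + (1/(2*Z))/9 = 7/9 + 1/(18*Z))
(1468 + 4909)*(3543 + k(7)) = (1468 + 4909)*(3543 + (1/18)*(1 + 14*7)/7) = 6377*(3543 + (1/18)*(1/7)*(1 + 98)) = 6377*(3543 + (1/18)*(1/7)*99) = 6377*(3543 + 11/14) = 6377*(49613/14) = 45197443/2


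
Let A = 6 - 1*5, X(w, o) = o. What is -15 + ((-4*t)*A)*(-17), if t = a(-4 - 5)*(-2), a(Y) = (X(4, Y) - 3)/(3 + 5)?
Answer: 189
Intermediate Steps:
A = 1 (A = 6 - 5 = 1)
a(Y) = -3/8 + Y/8 (a(Y) = (Y - 3)/(3 + 5) = (-3 + Y)/8 = (-3 + Y)*(⅛) = -3/8 + Y/8)
t = 3 (t = (-3/8 + (-4 - 5)/8)*(-2) = (-3/8 + (⅛)*(-9))*(-2) = (-3/8 - 9/8)*(-2) = -3/2*(-2) = 3)
-15 + ((-4*t)*A)*(-17) = -15 + (-4*3*1)*(-17) = -15 - 12*1*(-17) = -15 - 12*(-17) = -15 + 204 = 189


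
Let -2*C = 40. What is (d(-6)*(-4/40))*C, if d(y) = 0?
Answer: 0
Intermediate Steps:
C = -20 (C = -1/2*40 = -20)
(d(-6)*(-4/40))*C = (0*(-4/40))*(-20) = (0*(-4*1/40))*(-20) = (0*(-1/10))*(-20) = 0*(-20) = 0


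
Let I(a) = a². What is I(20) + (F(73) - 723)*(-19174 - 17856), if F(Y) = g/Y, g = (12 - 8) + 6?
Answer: 1954065270/73 ≈ 2.6768e+7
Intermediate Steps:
g = 10 (g = 4 + 6 = 10)
F(Y) = 10/Y
I(20) + (F(73) - 723)*(-19174 - 17856) = 20² + (10/73 - 723)*(-19174 - 17856) = 400 + (10*(1/73) - 723)*(-37030) = 400 + (10/73 - 723)*(-37030) = 400 - 52769/73*(-37030) = 400 + 1954036070/73 = 1954065270/73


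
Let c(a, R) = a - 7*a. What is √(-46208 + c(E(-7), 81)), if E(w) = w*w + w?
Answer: 2*I*√11615 ≈ 215.55*I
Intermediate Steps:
E(w) = w + w² (E(w) = w² + w = w + w²)
c(a, R) = -6*a
√(-46208 + c(E(-7), 81)) = √(-46208 - (-42)*(1 - 7)) = √(-46208 - (-42)*(-6)) = √(-46208 - 6*42) = √(-46208 - 252) = √(-46460) = 2*I*√11615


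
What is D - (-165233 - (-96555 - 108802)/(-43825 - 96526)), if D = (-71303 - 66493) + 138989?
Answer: 23358260883/140351 ≈ 1.6643e+5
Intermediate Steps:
D = 1193 (D = -137796 + 138989 = 1193)
D - (-165233 - (-96555 - 108802)/(-43825 - 96526)) = 1193 - (-165233 - (-96555 - 108802)/(-43825 - 96526)) = 1193 - (-165233 - (-205357)/(-140351)) = 1193 - (-165233 - (-205357)*(-1)/140351) = 1193 - (-165233 - 1*205357/140351) = 1193 - (-165233 - 205357/140351) = 1193 - 1*(-23190822140/140351) = 1193 + 23190822140/140351 = 23358260883/140351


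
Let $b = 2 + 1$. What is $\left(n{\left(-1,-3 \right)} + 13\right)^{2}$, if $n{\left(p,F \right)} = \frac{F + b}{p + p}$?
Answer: $169$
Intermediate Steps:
$b = 3$
$n{\left(p,F \right)} = \frac{3 + F}{2 p}$ ($n{\left(p,F \right)} = \frac{F + 3}{p + p} = \frac{3 + F}{2 p}$)
$\left(n{\left(-1,-3 \right)} + 13\right)^{2} = \left(\frac{3 - 3}{2 \left(-1\right)} + 13\right)^{2} = \left(\frac{1}{2} \left(-1\right) 0 + 13\right)^{2} = \left(0 + 13\right)^{2} = 13^{2} = 169$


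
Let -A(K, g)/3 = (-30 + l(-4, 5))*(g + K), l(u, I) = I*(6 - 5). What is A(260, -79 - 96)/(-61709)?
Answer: -6375/61709 ≈ -0.10331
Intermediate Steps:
l(u, I) = I (l(u, I) = I*1 = I)
A(K, g) = 75*K + 75*g (A(K, g) = -3*(-30 + 5)*(g + K) = -(-75)*(K + g) = -3*(-25*K - 25*g) = 75*K + 75*g)
A(260, -79 - 96)/(-61709) = (75*260 + 75*(-79 - 96))/(-61709) = (19500 + 75*(-175))*(-1/61709) = (19500 - 13125)*(-1/61709) = 6375*(-1/61709) = -6375/61709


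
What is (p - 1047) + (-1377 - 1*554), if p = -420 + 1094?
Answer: -2304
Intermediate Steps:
p = 674
(p - 1047) + (-1377 - 1*554) = (674 - 1047) + (-1377 - 1*554) = -373 + (-1377 - 554) = -373 - 1931 = -2304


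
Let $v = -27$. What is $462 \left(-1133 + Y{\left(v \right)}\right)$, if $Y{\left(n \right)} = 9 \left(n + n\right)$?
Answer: $-747978$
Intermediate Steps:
$Y{\left(n \right)} = 18 n$ ($Y{\left(n \right)} = 9 \cdot 2 n = 18 n$)
$462 \left(-1133 + Y{\left(v \right)}\right) = 462 \left(-1133 + 18 \left(-27\right)\right) = 462 \left(-1133 - 486\right) = 462 \left(-1619\right) = -747978$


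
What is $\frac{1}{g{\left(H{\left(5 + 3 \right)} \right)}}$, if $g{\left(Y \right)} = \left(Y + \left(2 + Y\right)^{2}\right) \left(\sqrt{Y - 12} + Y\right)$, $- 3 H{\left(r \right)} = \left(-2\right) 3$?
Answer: $\frac{1}{126} - \frac{i \sqrt{10}}{252} \approx 0.0079365 - 0.012549 i$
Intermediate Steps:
$H{\left(r \right)} = 2$ ($H{\left(r \right)} = - \frac{\left(-2\right) 3}{3} = \left(- \frac{1}{3}\right) \left(-6\right) = 2$)
$g{\left(Y \right)} = \left(Y + \sqrt{-12 + Y}\right) \left(Y + \left(2 + Y\right)^{2}\right)$ ($g{\left(Y \right)} = \left(Y + \left(2 + Y\right)^{2}\right) \left(\sqrt{-12 + Y} + Y\right) = \left(Y + \left(2 + Y\right)^{2}\right) \left(Y + \sqrt{-12 + Y}\right) = \left(Y + \sqrt{-12 + Y}\right) \left(Y + \left(2 + Y\right)^{2}\right)$)
$\frac{1}{g{\left(H{\left(5 + 3 \right)} \right)}} = \frac{1}{2^{2} + 2 \sqrt{-12 + 2} + 2 \left(2 + 2\right)^{2} + \sqrt{-12 + 2} \left(2 + 2\right)^{2}} = \frac{1}{4 + 2 \sqrt{-10} + 2 \cdot 4^{2} + \sqrt{-10} \cdot 4^{2}} = \frac{1}{4 + 2 i \sqrt{10} + 2 \cdot 16 + i \sqrt{10} \cdot 16} = \frac{1}{4 + 2 i \sqrt{10} + 32 + 16 i \sqrt{10}} = \frac{1}{36 + 18 i \sqrt{10}}$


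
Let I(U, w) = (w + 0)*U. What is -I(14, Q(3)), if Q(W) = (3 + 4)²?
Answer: -686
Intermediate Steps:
Q(W) = 49 (Q(W) = 7² = 49)
I(U, w) = U*w (I(U, w) = w*U = U*w)
-I(14, Q(3)) = -14*49 = -1*686 = -686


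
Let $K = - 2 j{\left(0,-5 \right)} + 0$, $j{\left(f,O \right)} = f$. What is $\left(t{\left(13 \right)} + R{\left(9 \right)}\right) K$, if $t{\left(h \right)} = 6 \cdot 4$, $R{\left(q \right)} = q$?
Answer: $0$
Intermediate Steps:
$t{\left(h \right)} = 24$
$K = 0$ ($K = \left(-2\right) 0 + 0 = 0 + 0 = 0$)
$\left(t{\left(13 \right)} + R{\left(9 \right)}\right) K = \left(24 + 9\right) 0 = 33 \cdot 0 = 0$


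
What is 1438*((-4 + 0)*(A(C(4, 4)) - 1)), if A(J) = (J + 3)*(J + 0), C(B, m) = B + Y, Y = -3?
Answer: -17256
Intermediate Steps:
C(B, m) = -3 + B (C(B, m) = B - 3 = -3 + B)
A(J) = J*(3 + J) (A(J) = (3 + J)*J = J*(3 + J))
1438*((-4 + 0)*(A(C(4, 4)) - 1)) = 1438*((-4 + 0)*((-3 + 4)*(3 + (-3 + 4)) - 1)) = 1438*(-4*(1*(3 + 1) - 1)) = 1438*(-4*(1*4 - 1)) = 1438*(-4*(4 - 1)) = 1438*(-4*3) = 1438*(-12) = -17256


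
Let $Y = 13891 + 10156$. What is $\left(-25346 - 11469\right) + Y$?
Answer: $-12768$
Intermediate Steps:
$Y = 24047$
$\left(-25346 - 11469\right) + Y = \left(-25346 - 11469\right) + 24047 = -36815 + 24047 = -12768$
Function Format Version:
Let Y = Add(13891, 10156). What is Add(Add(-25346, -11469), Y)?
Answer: -12768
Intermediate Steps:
Y = 24047
Add(Add(-25346, -11469), Y) = Add(Add(-25346, -11469), 24047) = Add(-36815, 24047) = -12768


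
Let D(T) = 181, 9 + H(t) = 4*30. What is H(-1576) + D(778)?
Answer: 292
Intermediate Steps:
H(t) = 111 (H(t) = -9 + 4*30 = -9 + 120 = 111)
H(-1576) + D(778) = 111 + 181 = 292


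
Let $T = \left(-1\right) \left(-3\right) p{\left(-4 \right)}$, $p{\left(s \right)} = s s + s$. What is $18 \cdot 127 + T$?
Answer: $2322$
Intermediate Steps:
$p{\left(s \right)} = s + s^{2}$ ($p{\left(s \right)} = s^{2} + s = s + s^{2}$)
$T = 36$ ($T = \left(-1\right) \left(-3\right) \left(- 4 \left(1 - 4\right)\right) = 3 \left(\left(-4\right) \left(-3\right)\right) = 3 \cdot 12 = 36$)
$18 \cdot 127 + T = 18 \cdot 127 + 36 = 2286 + 36 = 2322$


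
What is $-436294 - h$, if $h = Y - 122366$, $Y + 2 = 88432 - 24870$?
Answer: $-377488$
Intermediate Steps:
$Y = 63560$ ($Y = -2 + \left(88432 - 24870\right) = -2 + 63562 = 63560$)
$h = -58806$ ($h = 63560 - 122366 = -58806$)
$-436294 - h = -436294 - -58806 = -436294 + 58806 = -377488$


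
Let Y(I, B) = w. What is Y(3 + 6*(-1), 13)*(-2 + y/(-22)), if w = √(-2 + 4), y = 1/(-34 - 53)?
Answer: -3827*√2/1914 ≈ -2.8277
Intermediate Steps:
y = -1/87 (y = 1/(-87) = -1/87 ≈ -0.011494)
w = √2 ≈ 1.4142
Y(I, B) = √2
Y(3 + 6*(-1), 13)*(-2 + y/(-22)) = √2*(-2 - 1/87/(-22)) = √2*(-2 - 1/87*(-1/22)) = √2*(-2 + 1/1914) = √2*(-3827/1914) = -3827*√2/1914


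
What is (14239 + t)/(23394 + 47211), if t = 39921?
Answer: 10832/14121 ≈ 0.76708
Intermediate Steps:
(14239 + t)/(23394 + 47211) = (14239 + 39921)/(23394 + 47211) = 54160/70605 = 54160*(1/70605) = 10832/14121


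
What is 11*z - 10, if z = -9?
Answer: -109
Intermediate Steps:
11*z - 10 = 11*(-9) - 10 = -99 - 10 = -109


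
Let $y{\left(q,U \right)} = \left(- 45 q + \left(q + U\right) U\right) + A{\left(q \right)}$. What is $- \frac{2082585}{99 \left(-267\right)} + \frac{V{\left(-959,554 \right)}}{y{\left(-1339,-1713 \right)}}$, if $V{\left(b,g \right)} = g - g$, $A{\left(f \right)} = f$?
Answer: $\frac{694195}{8811} \approx 78.787$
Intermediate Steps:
$y{\left(q,U \right)} = - 44 q + U \left(U + q\right)$ ($y{\left(q,U \right)} = \left(- 45 q + \left(q + U\right) U\right) + q = \left(- 45 q + \left(U + q\right) U\right) + q = \left(- 45 q + U \left(U + q\right)\right) + q = - 44 q + U \left(U + q\right)$)
$V{\left(b,g \right)} = 0$
$- \frac{2082585}{99 \left(-267\right)} + \frac{V{\left(-959,554 \right)}}{y{\left(-1339,-1713 \right)}} = - \frac{2082585}{99 \left(-267\right)} + \frac{0}{\left(-1713\right)^{2} - -58916 - -2293707} = - \frac{2082585}{-26433} + \frac{0}{2934369 + 58916 + 2293707} = \left(-2082585\right) \left(- \frac{1}{26433}\right) + \frac{0}{5286992} = \frac{694195}{8811} + 0 \cdot \frac{1}{5286992} = \frac{694195}{8811} + 0 = \frac{694195}{8811}$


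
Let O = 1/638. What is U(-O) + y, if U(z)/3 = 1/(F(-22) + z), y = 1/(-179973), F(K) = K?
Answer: -114827453/842093667 ≈ -0.13636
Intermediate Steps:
y = -1/179973 ≈ -5.5564e-6
O = 1/638 ≈ 0.0015674
U(z) = 3/(-22 + z)
U(-O) + y = 3/(-22 - 1*1/638) - 1/179973 = 3/(-22 - 1/638) - 1/179973 = 3/(-14037/638) - 1/179973 = 3*(-638/14037) - 1/179973 = -638/4679 - 1/179973 = -114827453/842093667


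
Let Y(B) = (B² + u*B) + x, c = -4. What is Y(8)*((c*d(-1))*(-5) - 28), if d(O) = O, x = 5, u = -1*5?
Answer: -1392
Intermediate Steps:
u = -5
Y(B) = 5 + B² - 5*B (Y(B) = (B² - 5*B) + 5 = 5 + B² - 5*B)
Y(8)*((c*d(-1))*(-5) - 28) = (5 + 8² - 5*8)*(-4*(-1)*(-5) - 28) = (5 + 64 - 40)*(4*(-5) - 28) = 29*(-20 - 28) = 29*(-48) = -1392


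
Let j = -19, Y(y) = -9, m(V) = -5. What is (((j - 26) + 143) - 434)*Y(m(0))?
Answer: 3024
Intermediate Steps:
(((j - 26) + 143) - 434)*Y(m(0)) = (((-19 - 26) + 143) - 434)*(-9) = ((-45 + 143) - 434)*(-9) = (98 - 434)*(-9) = -336*(-9) = 3024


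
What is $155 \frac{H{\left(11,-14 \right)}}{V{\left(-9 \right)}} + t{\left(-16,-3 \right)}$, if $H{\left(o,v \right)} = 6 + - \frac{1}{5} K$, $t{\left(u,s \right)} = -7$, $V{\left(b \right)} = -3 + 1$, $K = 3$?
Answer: $- \frac{851}{2} \approx -425.5$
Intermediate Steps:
$V{\left(b \right)} = -2$
$H{\left(o,v \right)} = \frac{27}{5}$ ($H{\left(o,v \right)} = 6 + - \frac{1}{5} \cdot 3 = 6 + \left(-1\right) \frac{1}{5} \cdot 3 = 6 - \frac{3}{5} = \frac{27}{5}$)
$155 \frac{H{\left(11,-14 \right)}}{V{\left(-9 \right)}} + t{\left(-16,-3 \right)} = 155 \frac{27}{5 \left(-2\right)} - 7 = 155 \cdot \frac{27}{5} \left(- \frac{1}{2}\right) - 7 = 155 \left(- \frac{27}{10}\right) - 7 = - \frac{837}{2} - 7 = - \frac{851}{2}$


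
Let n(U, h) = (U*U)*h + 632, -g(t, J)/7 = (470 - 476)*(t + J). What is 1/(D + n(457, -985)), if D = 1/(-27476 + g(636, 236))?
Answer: -9148/1881886610683 ≈ -4.8611e-9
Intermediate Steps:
g(t, J) = 42*J + 42*t (g(t, J) = -7*(470 - 476)*(t + J) = -(-42)*(J + t) = -7*(-6*J - 6*t) = 42*J + 42*t)
D = 1/9148 (D = 1/(-27476 + (42*236 + 42*636)) = 1/(-27476 + (9912 + 26712)) = 1/(-27476 + 36624) = 1/9148 ≈ 0.00010931)
n(U, h) = 632 + h*U**2 (n(U, h) = U**2*h + 632 = h*U**2 + 632 = 632 + h*U**2)
1/(D + n(457, -985)) = 1/(1/9148 + (632 - 985*457**2)) = 1/(1/9148 + (632 - 985*208849)) = 1/(1/9148 + (632 - 205716265)) = 1/(1/9148 - 205715633) = 1/(-1881886610683/9148) = -9148/1881886610683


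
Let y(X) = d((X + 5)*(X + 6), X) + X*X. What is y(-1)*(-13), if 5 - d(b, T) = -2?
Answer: -104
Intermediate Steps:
d(b, T) = 7 (d(b, T) = 5 - 1*(-2) = 5 + 2 = 7)
y(X) = 7 + X² (y(X) = 7 + X*X = 7 + X²)
y(-1)*(-13) = (7 + (-1)²)*(-13) = (7 + 1)*(-13) = 8*(-13) = -104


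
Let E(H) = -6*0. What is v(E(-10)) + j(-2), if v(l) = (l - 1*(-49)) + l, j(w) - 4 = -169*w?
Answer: 391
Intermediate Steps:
j(w) = 4 - 169*w
E(H) = 0
v(l) = 49 + 2*l (v(l) = (l + 49) + l = (49 + l) + l = 49 + 2*l)
v(E(-10)) + j(-2) = (49 + 2*0) + (4 - 169*(-2)) = (49 + 0) + (4 + 338) = 49 + 342 = 391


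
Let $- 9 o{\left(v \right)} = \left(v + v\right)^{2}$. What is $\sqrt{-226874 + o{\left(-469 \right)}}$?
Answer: $\frac{i \sqrt{2921710}}{3} \approx 569.77 i$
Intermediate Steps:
$o{\left(v \right)} = - \frac{4 v^{2}}{9}$ ($o{\left(v \right)} = - \frac{\left(v + v\right)^{2}}{9} = - \frac{\left(2 v\right)^{2}}{9} = - \frac{4 v^{2}}{9}$)
$\sqrt{-226874 + o{\left(-469 \right)}} = \sqrt{-226874 - \frac{4 \left(-469\right)^{2}}{9}} = \sqrt{-226874 - \frac{879844}{9}} = \sqrt{- \frac{2921710}{9}} = \frac{i \sqrt{2921710}}{3}$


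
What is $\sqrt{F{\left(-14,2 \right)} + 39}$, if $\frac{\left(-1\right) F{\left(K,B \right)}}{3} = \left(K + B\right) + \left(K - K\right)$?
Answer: $5 \sqrt{3} \approx 8.6602$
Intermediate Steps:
$F{\left(K,B \right)} = - 3 B - 3 K$ ($F{\left(K,B \right)} = - 3 \left(\left(K + B\right) + \left(K - K\right)\right) = - 3 \left(\left(B + K\right) + 0\right) = - 3 \left(B + K\right) = - 3 B - 3 K$)
$\sqrt{F{\left(-14,2 \right)} + 39} = \sqrt{\left(\left(-3\right) 2 - -42\right) + 39} = \sqrt{\left(-6 + 42\right) + 39} = \sqrt{36 + 39} = \sqrt{75} = 5 \sqrt{3}$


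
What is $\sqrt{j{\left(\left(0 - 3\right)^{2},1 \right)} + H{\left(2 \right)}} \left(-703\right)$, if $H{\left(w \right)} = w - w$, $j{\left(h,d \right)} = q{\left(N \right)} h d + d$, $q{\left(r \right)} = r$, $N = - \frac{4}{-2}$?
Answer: $- 703 \sqrt{19} \approx -3064.3$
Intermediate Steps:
$N = 2$ ($N = \left(-4\right) \left(- \frac{1}{2}\right) = 2$)
$j{\left(h,d \right)} = d + 2 d h$ ($j{\left(h,d \right)} = 2 h d + d = 2 d h + d = d + 2 d h$)
$H{\left(w \right)} = 0$
$\sqrt{j{\left(\left(0 - 3\right)^{2},1 \right)} + H{\left(2 \right)}} \left(-703\right) = \sqrt{1 \left(1 + 2 \left(0 - 3\right)^{2}\right) + 0} \left(-703\right) = \sqrt{1 \left(1 + 2 \left(-3\right)^{2}\right) + 0} \left(-703\right) = \sqrt{1 \left(1 + 2 \cdot 9\right) + 0} \left(-703\right) = \sqrt{1 \left(1 + 18\right) + 0} \left(-703\right) = \sqrt{1 \cdot 19 + 0} \left(-703\right) = \sqrt{19 + 0} \left(-703\right) = \sqrt{19} \left(-703\right) = - 703 \sqrt{19}$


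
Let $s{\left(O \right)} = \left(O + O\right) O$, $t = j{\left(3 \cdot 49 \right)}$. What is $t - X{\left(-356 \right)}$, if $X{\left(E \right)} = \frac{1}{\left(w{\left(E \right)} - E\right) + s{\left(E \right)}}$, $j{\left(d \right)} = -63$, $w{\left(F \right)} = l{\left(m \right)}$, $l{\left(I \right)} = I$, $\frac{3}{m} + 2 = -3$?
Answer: $- \frac{79955636}{1269137} \approx -63.0$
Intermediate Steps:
$m = - \frac{3}{5}$ ($m = \frac{3}{-2 - 3} = \frac{3}{-5} = 3 \left(- \frac{1}{5}\right) = - \frac{3}{5} \approx -0.6$)
$w{\left(F \right)} = - \frac{3}{5}$
$t = -63$
$s{\left(O \right)} = 2 O^{2}$ ($s{\left(O \right)} = 2 O O = 2 O^{2}$)
$X{\left(E \right)} = \frac{1}{- \frac{3}{5} - E + 2 E^{2}}$ ($X{\left(E \right)} = \frac{1}{\left(- \frac{3}{5} - E\right) + 2 E^{2}} = \frac{1}{- \frac{3}{5} - E + 2 E^{2}}$)
$t - X{\left(-356 \right)} = -63 - \frac{5}{-3 - -1780 + 10 \left(-356\right)^{2}} = -63 - \frac{5}{-3 + 1780 + 10 \cdot 126736} = -63 - \frac{5}{-3 + 1780 + 1267360} = -63 - \frac{5}{1269137} = - \frac{79955636}{1269137}$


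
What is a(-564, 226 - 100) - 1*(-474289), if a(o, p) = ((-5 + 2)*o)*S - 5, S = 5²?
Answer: 516584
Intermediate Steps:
S = 25
a(o, p) = -5 - 75*o (a(o, p) = ((-5 + 2)*o)*25 - 5 = -3*o*25 - 5 = -75*o - 5 = -5 - 75*o)
a(-564, 226 - 100) - 1*(-474289) = (-5 - 75*(-564)) - 1*(-474289) = (-5 + 42300) + 474289 = 42295 + 474289 = 516584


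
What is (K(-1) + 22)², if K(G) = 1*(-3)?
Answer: 361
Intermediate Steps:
K(G) = -3
(K(-1) + 22)² = (-3 + 22)² = 19² = 361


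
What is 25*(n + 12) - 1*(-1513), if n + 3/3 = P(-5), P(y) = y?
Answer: 1663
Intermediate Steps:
n = -6 (n = -1 - 5 = -6)
25*(n + 12) - 1*(-1513) = 25*(-6 + 12) - 1*(-1513) = 25*6 + 1513 = 150 + 1513 = 1663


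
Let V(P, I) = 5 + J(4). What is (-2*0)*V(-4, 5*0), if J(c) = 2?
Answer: 0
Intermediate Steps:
V(P, I) = 7 (V(P, I) = 5 + 2 = 7)
(-2*0)*V(-4, 5*0) = -2*0*7 = 0*7 = 0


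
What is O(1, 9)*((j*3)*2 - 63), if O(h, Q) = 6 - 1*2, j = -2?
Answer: -300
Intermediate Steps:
O(h, Q) = 4 (O(h, Q) = 6 - 2 = 4)
O(1, 9)*((j*3)*2 - 63) = 4*(-2*3*2 - 63) = 4*(-6*2 - 63) = 4*(-12 - 63) = 4*(-75) = -300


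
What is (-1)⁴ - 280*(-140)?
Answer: 39201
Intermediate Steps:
(-1)⁴ - 280*(-140) = 1 + 39200 = 39201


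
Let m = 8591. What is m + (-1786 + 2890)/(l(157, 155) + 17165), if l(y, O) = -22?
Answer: 147276617/17143 ≈ 8591.1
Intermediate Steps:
m + (-1786 + 2890)/(l(157, 155) + 17165) = 8591 + (-1786 + 2890)/(-22 + 17165) = 8591 + 1104/17143 = 147276617/17143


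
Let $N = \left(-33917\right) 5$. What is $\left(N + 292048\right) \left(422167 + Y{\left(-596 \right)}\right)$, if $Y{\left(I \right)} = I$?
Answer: $51626849373$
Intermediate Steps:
$N = -169585$
$\left(N + 292048\right) \left(422167 + Y{\left(-596 \right)}\right) = \left(-169585 + 292048\right) \left(422167 - 596\right) = 122463 \cdot 421571 = 51626849373$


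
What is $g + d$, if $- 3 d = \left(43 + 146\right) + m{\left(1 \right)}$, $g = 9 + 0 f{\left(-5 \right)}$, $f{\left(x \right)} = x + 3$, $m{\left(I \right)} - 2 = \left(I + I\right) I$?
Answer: $- \frac{166}{3} \approx -55.333$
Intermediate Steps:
$m{\left(I \right)} = 2 + 2 I^{2}$ ($m{\left(I \right)} = 2 + \left(I + I\right) I = 2 + 2 I I = 2 + 2 I^{2}$)
$f{\left(x \right)} = 3 + x$
$g = 9$ ($g = 9 + 0 \left(3 - 5\right) = 9 + 0 \left(-2\right) = 9 + 0 = 9$)
$d = - \frac{193}{3}$ ($d = - \frac{\left(43 + 146\right) + \left(2 + 2 \cdot 1^{2}\right)}{3} = - \frac{189 + \left(2 + 2 \cdot 1\right)}{3} = - \frac{189 + \left(2 + 2\right)}{3} = - \frac{189 + 4}{3} = \left(- \frac{1}{3}\right) 193 = - \frac{193}{3} \approx -64.333$)
$g + d = 9 - \frac{193}{3} = - \frac{166}{3}$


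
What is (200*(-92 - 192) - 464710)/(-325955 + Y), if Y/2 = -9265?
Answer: 104302/68897 ≈ 1.5139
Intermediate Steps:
Y = -18530 (Y = 2*(-9265) = -18530)
(200*(-92 - 192) - 464710)/(-325955 + Y) = (200*(-92 - 192) - 464710)/(-325955 - 18530) = (200*(-284) - 464710)/(-344485) = (-56800 - 464710)*(-1/344485) = -521510*(-1/344485) = 104302/68897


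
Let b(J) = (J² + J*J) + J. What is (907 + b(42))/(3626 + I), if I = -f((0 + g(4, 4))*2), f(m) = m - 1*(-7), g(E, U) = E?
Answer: 4477/3611 ≈ 1.2398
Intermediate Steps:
b(J) = J + 2*J² (b(J) = (J² + J²) + J = 2*J² + J = J + 2*J²)
f(m) = 7 + m (f(m) = m + 7 = 7 + m)
I = -15 (I = -(7 + (0 + 4)*2) = -(7 + 4*2) = -(7 + 8) = -1*15 = -15)
(907 + b(42))/(3626 + I) = (907 + 42*(1 + 2*42))/(3626 - 15) = (907 + 42*(1 + 84))/3611 = (907 + 42*85)*(1/3611) = (907 + 3570)*(1/3611) = 4477*(1/3611) = 4477/3611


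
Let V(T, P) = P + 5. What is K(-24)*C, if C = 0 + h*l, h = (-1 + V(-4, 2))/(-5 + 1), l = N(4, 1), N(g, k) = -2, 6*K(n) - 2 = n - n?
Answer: 1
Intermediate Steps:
V(T, P) = 5 + P
K(n) = ⅓ (K(n) = ⅓ + (n - n)/6 = ⅓ + (⅙)*0 = ⅓ + 0 = ⅓)
l = -2
h = -3/2 (h = (-1 + (5 + 2))/(-5 + 1) = (-1 + 7)/(-4) = 6*(-¼) = -3/2 ≈ -1.5000)
C = 3 (C = 0 - 3/2*(-2) = 0 + 3 = 3)
K(-24)*C = (⅓)*3 = 1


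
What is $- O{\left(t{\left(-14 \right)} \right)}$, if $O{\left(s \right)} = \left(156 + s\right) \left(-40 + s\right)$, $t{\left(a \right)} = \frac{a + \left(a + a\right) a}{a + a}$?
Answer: $\frac{30495}{4} \approx 7623.8$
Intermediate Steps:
$t{\left(a \right)} = \frac{a + 2 a^{2}}{2 a}$ ($t{\left(a \right)} = \frac{a + 2 a a}{2 a} = \left(a + 2 a^{2}\right) \frac{1}{2 a} = \frac{a + 2 a^{2}}{2 a}$)
$O{\left(s \right)} = \left(-40 + s\right) \left(156 + s\right)$
$- O{\left(t{\left(-14 \right)} \right)} = - (-6240 + \left(\frac{1}{2} - 14\right)^{2} + 116 \left(\frac{1}{2} - 14\right)) = - (-6240 + \left(- \frac{27}{2}\right)^{2} + 116 \left(- \frac{27}{2}\right)) = - (-6240 + \frac{729}{4} - 1566) = \left(-1\right) \left(- \frac{30495}{4}\right) = \frac{30495}{4}$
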